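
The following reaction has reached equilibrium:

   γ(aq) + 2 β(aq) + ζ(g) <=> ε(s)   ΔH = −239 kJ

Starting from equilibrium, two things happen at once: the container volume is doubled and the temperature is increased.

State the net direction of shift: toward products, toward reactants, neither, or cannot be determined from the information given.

Gas moles: reactants 1, products 0 (Δn_gas = -1). Expansion shifts the system toward the side with more moles of gas — to the left.
The forward reaction is exothermic. Raising T favours the endothermic direction — shift to the left.
All effects act in the same direction — net shift to the left.

left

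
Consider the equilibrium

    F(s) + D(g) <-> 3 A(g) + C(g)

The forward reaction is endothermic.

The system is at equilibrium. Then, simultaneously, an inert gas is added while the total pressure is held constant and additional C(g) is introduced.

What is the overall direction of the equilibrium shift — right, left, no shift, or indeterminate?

cannot be determined

Adding inert gas at constant total pressure expands the volume and lowers every reacting partial pressure. With Δn_gas = 4 − 1 = +3, Q moves away from K toward the side with fewer gas moles, so the system shifts toward the side with more gas moles — to the right.
Adding C (g), a product, drives the reaction to the left.
The individual effects push in opposite directions; without quantitative information the net direction cannot be determined.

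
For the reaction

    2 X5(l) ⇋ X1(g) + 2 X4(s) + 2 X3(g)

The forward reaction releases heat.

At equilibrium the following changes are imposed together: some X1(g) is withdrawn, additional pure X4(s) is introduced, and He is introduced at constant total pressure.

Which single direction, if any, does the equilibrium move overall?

Removing X1 (g), a product, drives the reaction to the right.
X4 is a pure solid; its activity is 1 regardless of amount, so Q is unaffected — no shift from this change.
Adding inert gas at constant total pressure expands the volume and lowers every reacting partial pressure. With Δn_gas = 3 − 0 = +3, Q moves away from K toward the side with fewer gas moles, so the system shifts toward the side with more gas moles — to the right.
Only the nonzero effect(s) matter; the net shift is to the right.

right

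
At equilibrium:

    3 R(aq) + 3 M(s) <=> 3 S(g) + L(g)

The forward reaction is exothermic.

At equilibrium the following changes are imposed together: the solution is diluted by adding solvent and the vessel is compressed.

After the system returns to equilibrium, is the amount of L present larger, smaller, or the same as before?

decreases

Dilution lowers every aqueous concentration by the same factor. Δn_aq = 0 − 3 = -3, so the system shifts toward the side with more dissolved moles — to the left.
Gas moles: reactants 0, products 4 (Δn_gas = +4). Compression shifts the system toward the side with fewer moles of gas — to the left.
The net shift is to the left. L is a product, so its amount decreases.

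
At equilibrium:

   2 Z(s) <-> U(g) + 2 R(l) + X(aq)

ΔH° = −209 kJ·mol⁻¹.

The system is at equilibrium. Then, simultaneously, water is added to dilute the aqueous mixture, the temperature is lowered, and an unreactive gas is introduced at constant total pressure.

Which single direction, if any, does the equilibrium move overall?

right

Dilution lowers every aqueous concentration by the same factor. Δn_aq = 1 − 0 = +1, so the system shifts toward the side with more dissolved moles — to the right.
The forward reaction is exothermic. Lowering T favours the exothermic direction — shift to the right.
Adding inert gas at constant total pressure expands the volume and lowers every reacting partial pressure. With Δn_gas = 1 − 0 = +1, Q moves away from K toward the side with fewer gas moles, so the system shifts toward the side with more gas moles — to the right.
All effects act in the same direction — net shift to the right.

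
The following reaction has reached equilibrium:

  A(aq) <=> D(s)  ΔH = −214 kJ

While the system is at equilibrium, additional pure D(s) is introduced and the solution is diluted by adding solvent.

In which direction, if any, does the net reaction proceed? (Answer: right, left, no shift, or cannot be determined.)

D is a pure solid; its activity is 1 regardless of amount, so Q is unaffected — no shift from this change.
Dilution lowers every aqueous concentration by the same factor. Δn_aq = 0 − 1 = -1, so the system shifts toward the side with more dissolved moles — to the left.
Only the nonzero effect(s) matter; the net shift is to the left.

left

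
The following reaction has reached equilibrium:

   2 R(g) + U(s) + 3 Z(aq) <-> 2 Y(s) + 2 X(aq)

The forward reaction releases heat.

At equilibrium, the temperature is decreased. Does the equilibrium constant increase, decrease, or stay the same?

increases

K depends on temperature via the van 't Hoff relation. The forward reaction is exothermic, so lowering T increases K.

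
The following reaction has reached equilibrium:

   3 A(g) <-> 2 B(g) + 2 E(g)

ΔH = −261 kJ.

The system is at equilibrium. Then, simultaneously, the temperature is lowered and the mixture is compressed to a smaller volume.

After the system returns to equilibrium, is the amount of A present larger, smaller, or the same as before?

cannot be determined

The forward reaction is exothermic. Lowering T favours the exothermic direction — shift to the right.
Gas moles: reactants 3, products 4 (Δn_gas = +1). Compression shifts the system toward the side with fewer moles of gas — to the left.
The two effects oppose each other, so the net shift — and hence the change in A — cannot be determined from the given information.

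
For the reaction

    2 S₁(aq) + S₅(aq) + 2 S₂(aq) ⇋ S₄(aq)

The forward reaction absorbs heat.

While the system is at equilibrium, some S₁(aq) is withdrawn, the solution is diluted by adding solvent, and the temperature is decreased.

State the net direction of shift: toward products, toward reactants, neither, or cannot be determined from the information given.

left

Removing S₁ (aq), a reactant, drives the reaction to the left.
Dilution lowers every aqueous concentration by the same factor. Δn_aq = 1 − 5 = -4, so the system shifts toward the side with more dissolved moles — to the left.
The forward reaction is endothermic. Lowering T favours the exothermic direction — shift to the left.
All effects act in the same direction — net shift to the left.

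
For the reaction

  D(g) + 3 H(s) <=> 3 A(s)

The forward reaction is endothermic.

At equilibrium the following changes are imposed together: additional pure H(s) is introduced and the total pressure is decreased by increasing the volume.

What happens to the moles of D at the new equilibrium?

increases

H is a pure solid; its activity is 1 regardless of amount, so Q is unaffected — no shift from this change.
Gas moles: reactants 1, products 0 (Δn_gas = -1). Expansion shifts the system toward the side with more moles of gas — to the left.
The net shift is to the left. D is a reactant, so its amount increases.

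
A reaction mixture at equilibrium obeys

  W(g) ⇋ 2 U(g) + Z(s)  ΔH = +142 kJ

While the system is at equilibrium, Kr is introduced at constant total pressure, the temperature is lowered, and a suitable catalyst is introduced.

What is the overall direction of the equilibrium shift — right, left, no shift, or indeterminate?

cannot be determined

Adding inert gas at constant total pressure expands the volume and lowers every reacting partial pressure. With Δn_gas = 2 − 1 = +1, Q moves away from K toward the side with fewer gas moles, so the system shifts toward the side with more gas moles — to the right.
The forward reaction is endothermic. Lowering T favours the exothermic direction — shift to the left.
A catalyst speeds both forward and reverse rates equally; it changes neither Q nor K — no shift from this change.
The individual effects push in opposite directions; without quantitative information the net direction cannot be determined.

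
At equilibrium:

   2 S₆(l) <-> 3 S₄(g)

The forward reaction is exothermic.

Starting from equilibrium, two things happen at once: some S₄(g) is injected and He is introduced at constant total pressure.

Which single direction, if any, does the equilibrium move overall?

cannot be determined

Adding S₄ (g), a product, drives the reaction to the left.
Adding inert gas at constant total pressure expands the volume and lowers every reacting partial pressure. With Δn_gas = 3 − 0 = +3, Q moves away from K toward the side with fewer gas moles, so the system shifts toward the side with more gas moles — to the right.
The individual effects push in opposite directions; without quantitative information the net direction cannot be determined.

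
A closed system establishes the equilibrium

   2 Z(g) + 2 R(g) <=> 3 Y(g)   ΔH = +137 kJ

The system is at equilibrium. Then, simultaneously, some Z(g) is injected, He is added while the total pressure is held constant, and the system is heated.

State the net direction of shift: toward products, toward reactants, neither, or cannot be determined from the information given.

cannot be determined

Adding Z (g), a reactant, drives the reaction to the right.
Adding inert gas at constant total pressure expands the volume and lowers every reacting partial pressure. With Δn_gas = 3 − 4 = -1, Q moves away from K toward the side with fewer gas moles, so the system shifts toward the side with more gas moles — to the left.
The forward reaction is endothermic. Raising T favours the endothermic direction — shift to the right.
The individual effects push in opposite directions; without quantitative information the net direction cannot be determined.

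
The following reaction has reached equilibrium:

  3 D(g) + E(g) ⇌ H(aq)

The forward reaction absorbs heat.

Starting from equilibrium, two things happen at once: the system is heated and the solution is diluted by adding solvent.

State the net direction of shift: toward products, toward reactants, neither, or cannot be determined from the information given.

The forward reaction is endothermic. Raising T favours the endothermic direction — shift to the right.
Dilution lowers every aqueous concentration by the same factor. Δn_aq = 1 − 0 = +1, so the system shifts toward the side with more dissolved moles — to the right.
All effects act in the same direction — net shift to the right.

right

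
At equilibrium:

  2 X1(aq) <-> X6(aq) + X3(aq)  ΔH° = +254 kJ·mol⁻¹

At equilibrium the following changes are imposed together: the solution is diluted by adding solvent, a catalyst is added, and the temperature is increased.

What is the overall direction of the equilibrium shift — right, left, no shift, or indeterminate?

right

Dilution scales every aqueous concentration by the same factor. Δn_aq = 2 − 2 = 0, so Q is unchanged — no shift.
A catalyst speeds both forward and reverse rates equally; it changes neither Q nor K — no shift from this change.
The forward reaction is endothermic. Raising T favours the endothermic direction — shift to the right.
Only the nonzero effect(s) matter; the net shift is to the right.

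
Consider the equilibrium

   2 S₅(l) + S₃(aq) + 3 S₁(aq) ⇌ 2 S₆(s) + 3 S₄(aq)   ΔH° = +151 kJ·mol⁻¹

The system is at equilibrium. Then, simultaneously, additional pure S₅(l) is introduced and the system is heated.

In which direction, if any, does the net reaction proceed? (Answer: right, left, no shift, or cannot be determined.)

right

S₅ is a pure liquid; its activity is 1 regardless of amount, so Q is unaffected — no shift from this change.
The forward reaction is endothermic. Raising T favours the endothermic direction — shift to the right.
Only the nonzero effect(s) matter; the net shift is to the right.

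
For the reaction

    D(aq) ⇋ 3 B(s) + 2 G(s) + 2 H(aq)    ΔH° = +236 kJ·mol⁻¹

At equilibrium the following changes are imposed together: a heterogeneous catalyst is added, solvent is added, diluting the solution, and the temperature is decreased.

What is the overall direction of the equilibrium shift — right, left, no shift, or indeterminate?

cannot be determined

A catalyst speeds both forward and reverse rates equally; it changes neither Q nor K — no shift from this change.
Dilution lowers every aqueous concentration by the same factor. Δn_aq = 2 − 1 = +1, so the system shifts toward the side with more dissolved moles — to the right.
The forward reaction is endothermic. Lowering T favours the exothermic direction — shift to the left.
The individual effects push in opposite directions; without quantitative information the net direction cannot be determined.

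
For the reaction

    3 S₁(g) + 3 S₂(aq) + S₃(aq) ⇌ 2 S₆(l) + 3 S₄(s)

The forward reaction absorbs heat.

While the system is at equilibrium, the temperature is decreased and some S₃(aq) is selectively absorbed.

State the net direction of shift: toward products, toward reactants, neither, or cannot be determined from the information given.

left

The forward reaction is endothermic. Lowering T favours the exothermic direction — shift to the left.
Removing S₃ (aq), a reactant, drives the reaction to the left.
All effects act in the same direction — net shift to the left.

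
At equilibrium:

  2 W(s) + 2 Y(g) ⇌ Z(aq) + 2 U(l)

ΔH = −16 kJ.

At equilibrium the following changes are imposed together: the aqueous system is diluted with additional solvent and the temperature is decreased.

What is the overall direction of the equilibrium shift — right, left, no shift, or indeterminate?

right

Dilution lowers every aqueous concentration by the same factor. Δn_aq = 1 − 0 = +1, so the system shifts toward the side with more dissolved moles — to the right.
The forward reaction is exothermic. Lowering T favours the exothermic direction — shift to the right.
All effects act in the same direction — net shift to the right.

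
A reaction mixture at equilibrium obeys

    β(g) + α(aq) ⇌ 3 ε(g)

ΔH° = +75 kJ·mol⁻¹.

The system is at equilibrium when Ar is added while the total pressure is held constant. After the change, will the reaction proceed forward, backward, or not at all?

right

Adding inert gas at constant total pressure expands the volume and lowers every reacting partial pressure. With Δn_gas = 3 − 1 = +2, Q moves away from K toward the side with fewer gas moles, so the system shifts toward the side with more gas moles — to the right.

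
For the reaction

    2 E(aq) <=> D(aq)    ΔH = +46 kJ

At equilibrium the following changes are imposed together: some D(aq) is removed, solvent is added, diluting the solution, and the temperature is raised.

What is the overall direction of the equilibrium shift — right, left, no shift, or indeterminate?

cannot be determined

Removing D (aq), a product, drives the reaction to the right.
Dilution lowers every aqueous concentration by the same factor. Δn_aq = 1 − 2 = -1, so the system shifts toward the side with more dissolved moles — to the left.
The forward reaction is endothermic. Raising T favours the endothermic direction — shift to the right.
The individual effects push in opposite directions; without quantitative information the net direction cannot be determined.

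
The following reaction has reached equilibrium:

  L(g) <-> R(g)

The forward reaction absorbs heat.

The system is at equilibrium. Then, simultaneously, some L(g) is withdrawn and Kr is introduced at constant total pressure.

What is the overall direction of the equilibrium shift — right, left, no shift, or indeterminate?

left

Removing L (g), a reactant, drives the reaction to the left.
Adding inert gas at constant total pressure expands the volume, scaling every reacting partial pressure by the same factor. Δn_gas = 1 − 1 = 0, so Q is unchanged — no shift.
Only the nonzero effect(s) matter; the net shift is to the left.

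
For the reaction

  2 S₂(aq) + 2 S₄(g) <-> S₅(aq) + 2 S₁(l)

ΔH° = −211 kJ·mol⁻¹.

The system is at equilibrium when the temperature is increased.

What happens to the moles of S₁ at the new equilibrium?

The forward reaction is exothermic. Raising T favours the endothermic direction — shift to the left.
The net shift is to the left. S₁ is a product, so its amount decreases.

decreases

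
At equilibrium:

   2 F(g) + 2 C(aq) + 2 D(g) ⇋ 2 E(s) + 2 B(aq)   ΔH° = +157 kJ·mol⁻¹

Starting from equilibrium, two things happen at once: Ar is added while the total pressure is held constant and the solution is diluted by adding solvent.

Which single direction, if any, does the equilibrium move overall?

Adding inert gas at constant total pressure expands the volume and lowers every reacting partial pressure. With Δn_gas = 0 − 4 = -4, Q moves away from K toward the side with fewer gas moles, so the system shifts toward the side with more gas moles — to the left.
Dilution scales every aqueous concentration by the same factor. Δn_aq = 2 − 2 = 0, so Q is unchanged — no shift.
Only the nonzero effect(s) matter; the net shift is to the left.

left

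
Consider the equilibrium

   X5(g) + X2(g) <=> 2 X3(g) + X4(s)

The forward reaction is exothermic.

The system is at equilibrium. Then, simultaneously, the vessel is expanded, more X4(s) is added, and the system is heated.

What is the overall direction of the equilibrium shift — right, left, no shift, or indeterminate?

left

Gas moles: reactants 2, products 2. Δn_gas = 0, so a volume change leaves Q equal to K — no shift from this change.
X4 is a pure solid; its activity is 1 regardless of amount, so Q is unaffected — no shift from this change.
The forward reaction is exothermic. Raising T favours the endothermic direction — shift to the left.
Only the nonzero effect(s) matter; the net shift is to the left.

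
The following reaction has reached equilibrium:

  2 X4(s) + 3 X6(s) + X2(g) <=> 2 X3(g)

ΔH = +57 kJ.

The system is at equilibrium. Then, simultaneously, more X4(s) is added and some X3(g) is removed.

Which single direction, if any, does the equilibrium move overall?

X4 is a pure solid; its activity is 1 regardless of amount, so Q is unaffected — no shift from this change.
Removing X3 (g), a product, drives the reaction to the right.
Only the nonzero effect(s) matter; the net shift is to the right.

right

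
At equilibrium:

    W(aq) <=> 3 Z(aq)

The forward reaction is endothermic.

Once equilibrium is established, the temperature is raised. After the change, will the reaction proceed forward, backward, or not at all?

The forward reaction is endothermic. Raising T favours the endothermic direction — shift to the right.

right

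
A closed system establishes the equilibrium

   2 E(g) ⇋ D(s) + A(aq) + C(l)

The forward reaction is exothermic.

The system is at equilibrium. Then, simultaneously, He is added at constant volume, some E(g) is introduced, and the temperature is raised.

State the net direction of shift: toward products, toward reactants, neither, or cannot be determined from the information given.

cannot be determined

At constant volume, adding an inert gas leaves every reacting species' partial pressure unchanged, so Q is unchanged — no shift from this change.
Adding E (g), a reactant, drives the reaction to the right.
The forward reaction is exothermic. Raising T favours the endothermic direction — shift to the left.
The individual effects push in opposite directions; without quantitative information the net direction cannot be determined.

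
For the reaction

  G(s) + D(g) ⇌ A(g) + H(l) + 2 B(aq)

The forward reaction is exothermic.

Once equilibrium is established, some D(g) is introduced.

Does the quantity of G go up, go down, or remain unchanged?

decreases

Adding D (g), a reactant, drives the reaction to the right.
The net shift is to the right. G is a reactant, so its amount decreases.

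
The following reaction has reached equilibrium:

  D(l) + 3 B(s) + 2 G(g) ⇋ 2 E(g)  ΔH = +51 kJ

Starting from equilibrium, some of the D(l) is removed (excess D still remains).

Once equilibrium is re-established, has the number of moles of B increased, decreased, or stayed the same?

unchanged

D is a pure liquid; its activity is 1 regardless of amount, so Q is unaffected — no shift from this change.
No net shift occurs, so the amount of B is unchanged.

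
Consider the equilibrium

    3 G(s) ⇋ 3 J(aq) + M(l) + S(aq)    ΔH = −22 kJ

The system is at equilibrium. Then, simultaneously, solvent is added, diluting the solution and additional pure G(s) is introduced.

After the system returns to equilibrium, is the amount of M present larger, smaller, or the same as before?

Dilution lowers every aqueous concentration by the same factor. Δn_aq = 4 − 0 = +4, so the system shifts toward the side with more dissolved moles — to the right.
G is a pure solid; its activity is 1 regardless of amount, so Q is unaffected — no shift from this change.
The net shift is to the right. M is a product, so its amount increases.

increases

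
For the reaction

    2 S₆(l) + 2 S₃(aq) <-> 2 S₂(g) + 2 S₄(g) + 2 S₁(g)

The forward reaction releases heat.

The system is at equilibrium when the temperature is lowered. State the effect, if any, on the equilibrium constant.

K depends on temperature via the van 't Hoff relation. The forward reaction is exothermic, so lowering T increases K.

increases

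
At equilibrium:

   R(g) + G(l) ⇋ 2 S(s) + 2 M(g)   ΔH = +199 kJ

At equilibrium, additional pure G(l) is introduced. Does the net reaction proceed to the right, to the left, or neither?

no shift

G is a pure liquid; its activity is 1 regardless of amount, so Q is unaffected — no shift from this change.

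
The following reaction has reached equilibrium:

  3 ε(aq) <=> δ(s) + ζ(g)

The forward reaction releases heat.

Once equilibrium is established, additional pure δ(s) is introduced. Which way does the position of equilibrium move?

no shift

δ is a pure solid; its activity is 1 regardless of amount, so Q is unaffected — no shift from this change.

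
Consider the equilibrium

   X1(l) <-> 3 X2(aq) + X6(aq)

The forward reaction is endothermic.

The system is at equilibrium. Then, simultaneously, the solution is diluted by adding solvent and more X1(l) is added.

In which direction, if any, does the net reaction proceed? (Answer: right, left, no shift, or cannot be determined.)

Dilution lowers every aqueous concentration by the same factor. Δn_aq = 4 − 0 = +4, so the system shifts toward the side with more dissolved moles — to the right.
X1 is a pure liquid; its activity is 1 regardless of amount, so Q is unaffected — no shift from this change.
Only the nonzero effect(s) matter; the net shift is to the right.

right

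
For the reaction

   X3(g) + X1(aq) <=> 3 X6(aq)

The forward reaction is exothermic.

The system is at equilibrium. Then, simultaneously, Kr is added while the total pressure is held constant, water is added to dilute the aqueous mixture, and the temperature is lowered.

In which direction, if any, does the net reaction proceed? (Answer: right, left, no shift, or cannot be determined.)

Adding inert gas at constant total pressure expands the volume and lowers every reacting partial pressure. With Δn_gas = 0 − 1 = -1, Q moves away from K toward the side with fewer gas moles, so the system shifts toward the side with more gas moles — to the left.
Dilution lowers every aqueous concentration by the same factor. Δn_aq = 3 − 1 = +2, so the system shifts toward the side with more dissolved moles — to the right.
The forward reaction is exothermic. Lowering T favours the exothermic direction — shift to the right.
The individual effects push in opposite directions; without quantitative information the net direction cannot be determined.

cannot be determined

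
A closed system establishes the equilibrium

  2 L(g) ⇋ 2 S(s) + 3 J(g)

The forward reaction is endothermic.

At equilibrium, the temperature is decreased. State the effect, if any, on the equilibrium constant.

K depends on temperature via the van 't Hoff relation. The forward reaction is endothermic, so lowering T decreases K.

decreases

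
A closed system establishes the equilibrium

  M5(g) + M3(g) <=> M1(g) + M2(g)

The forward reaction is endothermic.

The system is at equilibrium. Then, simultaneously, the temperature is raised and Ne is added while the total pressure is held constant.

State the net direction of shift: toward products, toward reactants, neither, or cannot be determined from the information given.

The forward reaction is endothermic. Raising T favours the endothermic direction — shift to the right.
Adding inert gas at constant total pressure expands the volume, scaling every reacting partial pressure by the same factor. Δn_gas = 2 − 2 = 0, so Q is unchanged — no shift.
Only the nonzero effect(s) matter; the net shift is to the right.

right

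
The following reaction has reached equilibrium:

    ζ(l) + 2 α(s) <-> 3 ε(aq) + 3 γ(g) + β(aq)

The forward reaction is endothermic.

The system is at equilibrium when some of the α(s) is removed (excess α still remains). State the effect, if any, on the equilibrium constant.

unchanged

The equilibrium constant depends only on temperature. This perturbation changes neither the position of equilibrium nor K.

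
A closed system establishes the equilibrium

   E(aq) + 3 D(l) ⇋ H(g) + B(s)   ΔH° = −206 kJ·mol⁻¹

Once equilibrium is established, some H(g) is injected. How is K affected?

unchanged

The equilibrium constant depends only on temperature. This perturbation may move the position of equilibrium, but since T is unchanged, K itself is unchanged.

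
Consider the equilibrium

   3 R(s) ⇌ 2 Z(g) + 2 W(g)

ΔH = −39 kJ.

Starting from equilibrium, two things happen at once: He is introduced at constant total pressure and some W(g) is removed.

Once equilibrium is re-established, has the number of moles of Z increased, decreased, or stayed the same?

increases

Adding inert gas at constant total pressure expands the volume and lowers every reacting partial pressure. With Δn_gas = 4 − 0 = +4, Q moves away from K toward the side with fewer gas moles, so the system shifts toward the side with more gas moles — to the right.
Removing W (g), a product, drives the reaction to the right.
The net shift is to the right. Z is a product, so its amount increases.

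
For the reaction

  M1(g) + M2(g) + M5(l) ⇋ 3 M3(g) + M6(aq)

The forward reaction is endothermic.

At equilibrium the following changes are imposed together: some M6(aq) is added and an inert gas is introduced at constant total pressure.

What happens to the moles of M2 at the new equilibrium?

cannot be determined

Adding M6 (aq), a product, drives the reaction to the left.
Adding inert gas at constant total pressure expands the volume and lowers every reacting partial pressure. With Δn_gas = 3 − 2 = +1, Q moves away from K toward the side with fewer gas moles, so the system shifts toward the side with more gas moles — to the right.
The two effects oppose each other, so the net shift — and hence the change in M2 — cannot be determined from the given information.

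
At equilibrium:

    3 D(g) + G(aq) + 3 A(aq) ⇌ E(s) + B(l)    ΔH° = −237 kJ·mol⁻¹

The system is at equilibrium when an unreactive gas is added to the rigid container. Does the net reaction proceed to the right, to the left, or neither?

no shift

At constant volume, adding an inert gas leaves every reacting species' partial pressure unchanged, so Q is unchanged — no shift from this change.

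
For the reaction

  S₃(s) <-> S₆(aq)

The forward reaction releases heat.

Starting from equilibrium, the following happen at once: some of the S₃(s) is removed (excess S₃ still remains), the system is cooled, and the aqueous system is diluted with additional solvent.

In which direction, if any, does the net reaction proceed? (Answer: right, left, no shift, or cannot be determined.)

right

S₃ is a pure solid; its activity is 1 regardless of amount, so Q is unaffected — no shift from this change.
The forward reaction is exothermic. Lowering T favours the exothermic direction — shift to the right.
Dilution lowers every aqueous concentration by the same factor. Δn_aq = 1 − 0 = +1, so the system shifts toward the side with more dissolved moles — to the right.
Only the nonzero effect(s) matter; the net shift is to the right.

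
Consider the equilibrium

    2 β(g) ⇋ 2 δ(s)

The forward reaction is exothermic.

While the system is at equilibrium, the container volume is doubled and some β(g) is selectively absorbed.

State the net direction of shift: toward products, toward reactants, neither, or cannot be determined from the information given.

Gas moles: reactants 2, products 0 (Δn_gas = -2). Expansion shifts the system toward the side with more moles of gas — to the left.
Removing β (g), a reactant, drives the reaction to the left.
All effects act in the same direction — net shift to the left.

left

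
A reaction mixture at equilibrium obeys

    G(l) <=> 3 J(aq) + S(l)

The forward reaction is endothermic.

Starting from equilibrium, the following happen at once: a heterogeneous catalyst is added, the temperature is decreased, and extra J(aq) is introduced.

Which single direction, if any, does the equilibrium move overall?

A catalyst speeds both forward and reverse rates equally; it changes neither Q nor K — no shift from this change.
The forward reaction is endothermic. Lowering T favours the exothermic direction — shift to the left.
Adding J (aq), a product, drives the reaction to the left.
Only the nonzero effect(s) matter; the net shift is to the left.

left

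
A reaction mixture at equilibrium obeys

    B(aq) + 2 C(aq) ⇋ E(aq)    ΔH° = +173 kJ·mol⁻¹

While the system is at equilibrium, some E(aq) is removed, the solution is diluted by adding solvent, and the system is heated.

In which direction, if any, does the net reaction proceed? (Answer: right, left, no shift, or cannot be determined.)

cannot be determined

Removing E (aq), a product, drives the reaction to the right.
Dilution lowers every aqueous concentration by the same factor. Δn_aq = 1 − 3 = -2, so the system shifts toward the side with more dissolved moles — to the left.
The forward reaction is endothermic. Raising T favours the endothermic direction — shift to the right.
The individual effects push in opposite directions; without quantitative information the net direction cannot be determined.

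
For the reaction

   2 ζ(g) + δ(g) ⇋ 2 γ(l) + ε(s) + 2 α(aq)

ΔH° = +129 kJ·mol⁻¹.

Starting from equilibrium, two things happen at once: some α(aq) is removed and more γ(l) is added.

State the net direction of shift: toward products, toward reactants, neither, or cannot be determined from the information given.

Removing α (aq), a product, drives the reaction to the right.
γ is a pure liquid; its activity is 1 regardless of amount, so Q is unaffected — no shift from this change.
Only the nonzero effect(s) matter; the net shift is to the right.

right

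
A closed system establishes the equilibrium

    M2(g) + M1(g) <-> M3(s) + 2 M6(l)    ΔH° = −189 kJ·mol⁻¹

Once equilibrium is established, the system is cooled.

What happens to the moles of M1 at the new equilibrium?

The forward reaction is exothermic. Lowering T favours the exothermic direction — shift to the right.
The net shift is to the right. M1 is a reactant, so its amount decreases.

decreases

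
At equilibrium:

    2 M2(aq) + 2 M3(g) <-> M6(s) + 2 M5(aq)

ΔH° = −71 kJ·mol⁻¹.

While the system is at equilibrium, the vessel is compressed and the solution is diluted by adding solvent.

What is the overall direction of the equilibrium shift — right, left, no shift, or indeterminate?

Gas moles: reactants 2, products 0 (Δn_gas = -2). Compression shifts the system toward the side with fewer moles of gas — to the right.
Dilution scales every aqueous concentration by the same factor. Δn_aq = 2 − 2 = 0, so Q is unchanged — no shift.
Only the nonzero effect(s) matter; the net shift is to the right.

right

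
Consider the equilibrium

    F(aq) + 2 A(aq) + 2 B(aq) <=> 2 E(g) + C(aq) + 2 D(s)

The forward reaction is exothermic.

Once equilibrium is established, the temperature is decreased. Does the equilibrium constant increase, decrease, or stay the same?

K depends on temperature via the van 't Hoff relation. The forward reaction is exothermic, so lowering T increases K.

increases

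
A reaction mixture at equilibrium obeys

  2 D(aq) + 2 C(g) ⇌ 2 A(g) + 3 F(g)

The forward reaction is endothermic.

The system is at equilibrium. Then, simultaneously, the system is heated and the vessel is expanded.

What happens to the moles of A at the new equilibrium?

The forward reaction is endothermic. Raising T favours the endothermic direction — shift to the right.
Gas moles: reactants 2, products 5 (Δn_gas = +3). Expansion shifts the system toward the side with more moles of gas — to the right.
The net shift is to the right. A is a product, so its amount increases.

increases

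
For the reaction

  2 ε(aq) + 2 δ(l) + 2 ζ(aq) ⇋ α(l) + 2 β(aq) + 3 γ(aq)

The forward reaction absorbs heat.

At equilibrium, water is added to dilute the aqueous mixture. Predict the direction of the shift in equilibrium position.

right

Dilution lowers every aqueous concentration by the same factor. Δn_aq = 5 − 4 = +1, so the system shifts toward the side with more dissolved moles — to the right.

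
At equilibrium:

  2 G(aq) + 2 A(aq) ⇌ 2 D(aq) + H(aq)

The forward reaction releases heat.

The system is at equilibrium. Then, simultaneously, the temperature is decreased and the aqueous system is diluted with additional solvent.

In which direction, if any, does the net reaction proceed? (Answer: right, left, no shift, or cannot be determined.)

cannot be determined

The forward reaction is exothermic. Lowering T favours the exothermic direction — shift to the right.
Dilution lowers every aqueous concentration by the same factor. Δn_aq = 3 − 4 = -1, so the system shifts toward the side with more dissolved moles — to the left.
The individual effects push in opposite directions; without quantitative information the net direction cannot be determined.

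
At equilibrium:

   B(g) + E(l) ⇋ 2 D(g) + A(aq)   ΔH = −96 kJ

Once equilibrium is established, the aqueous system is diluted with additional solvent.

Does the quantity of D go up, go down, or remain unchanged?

Dilution lowers every aqueous concentration by the same factor. Δn_aq = 1 − 0 = +1, so the system shifts toward the side with more dissolved moles — to the right.
The net shift is to the right. D is a product, so its amount increases.

increases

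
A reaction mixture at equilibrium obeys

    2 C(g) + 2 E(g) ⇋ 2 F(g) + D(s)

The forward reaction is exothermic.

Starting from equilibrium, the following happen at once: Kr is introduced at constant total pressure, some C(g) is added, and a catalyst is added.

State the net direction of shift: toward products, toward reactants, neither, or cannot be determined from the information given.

Adding inert gas at constant total pressure expands the volume and lowers every reacting partial pressure. With Δn_gas = 2 − 4 = -2, Q moves away from K toward the side with fewer gas moles, so the system shifts toward the side with more gas moles — to the left.
Adding C (g), a reactant, drives the reaction to the right.
A catalyst speeds both forward and reverse rates equally; it changes neither Q nor K — no shift from this change.
The individual effects push in opposite directions; without quantitative information the net direction cannot be determined.

cannot be determined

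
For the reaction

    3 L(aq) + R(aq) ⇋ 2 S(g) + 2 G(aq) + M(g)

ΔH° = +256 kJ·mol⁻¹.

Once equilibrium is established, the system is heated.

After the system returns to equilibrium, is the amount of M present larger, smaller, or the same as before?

increases

The forward reaction is endothermic. Raising T favours the endothermic direction — shift to the right.
The net shift is to the right. M is a product, so its amount increases.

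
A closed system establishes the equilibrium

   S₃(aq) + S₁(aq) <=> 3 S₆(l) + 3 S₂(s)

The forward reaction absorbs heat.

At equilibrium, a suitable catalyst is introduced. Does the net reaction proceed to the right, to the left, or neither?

no shift

A catalyst speeds both forward and reverse rates equally; it changes neither Q nor K — no shift from this change.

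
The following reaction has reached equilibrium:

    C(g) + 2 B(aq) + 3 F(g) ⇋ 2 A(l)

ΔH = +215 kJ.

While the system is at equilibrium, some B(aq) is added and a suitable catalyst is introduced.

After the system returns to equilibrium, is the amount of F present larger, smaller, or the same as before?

decreases

Adding B (aq), a reactant, drives the reaction to the right.
A catalyst speeds both forward and reverse rates equally; it changes neither Q nor K — no shift from this change.
The net shift is to the right. F is a reactant, so its amount decreases.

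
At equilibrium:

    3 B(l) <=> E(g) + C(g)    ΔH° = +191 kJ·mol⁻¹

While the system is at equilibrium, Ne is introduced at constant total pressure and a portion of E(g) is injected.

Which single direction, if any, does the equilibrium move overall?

cannot be determined

Adding inert gas at constant total pressure expands the volume and lowers every reacting partial pressure. With Δn_gas = 2 − 0 = +2, Q moves away from K toward the side with fewer gas moles, so the system shifts toward the side with more gas moles — to the right.
Adding E (g), a product, drives the reaction to the left.
The individual effects push in opposite directions; without quantitative information the net direction cannot be determined.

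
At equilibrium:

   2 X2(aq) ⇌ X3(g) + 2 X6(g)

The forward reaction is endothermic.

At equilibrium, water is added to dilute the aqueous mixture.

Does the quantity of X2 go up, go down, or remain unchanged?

Dilution lowers every aqueous concentration by the same factor. Δn_aq = 0 − 2 = -2, so the system shifts toward the side with more dissolved moles — to the left.
The net shift is to the left. X2 is a reactant, so its amount increases.

increases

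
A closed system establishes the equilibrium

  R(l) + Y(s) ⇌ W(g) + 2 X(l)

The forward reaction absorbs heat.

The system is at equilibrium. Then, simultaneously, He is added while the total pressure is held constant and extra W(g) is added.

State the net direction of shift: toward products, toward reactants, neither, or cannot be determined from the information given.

cannot be determined

Adding inert gas at constant total pressure expands the volume and lowers every reacting partial pressure. With Δn_gas = 1 − 0 = +1, Q moves away from K toward the side with fewer gas moles, so the system shifts toward the side with more gas moles — to the right.
Adding W (g), a product, drives the reaction to the left.
The individual effects push in opposite directions; without quantitative information the net direction cannot be determined.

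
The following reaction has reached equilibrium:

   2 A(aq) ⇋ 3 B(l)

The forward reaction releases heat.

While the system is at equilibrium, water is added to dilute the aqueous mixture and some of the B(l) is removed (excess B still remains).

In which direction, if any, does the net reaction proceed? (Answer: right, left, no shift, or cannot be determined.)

left

Dilution lowers every aqueous concentration by the same factor. Δn_aq = 0 − 2 = -2, so the system shifts toward the side with more dissolved moles — to the left.
B is a pure liquid; its activity is 1 regardless of amount, so Q is unaffected — no shift from this change.
Only the nonzero effect(s) matter; the net shift is to the left.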